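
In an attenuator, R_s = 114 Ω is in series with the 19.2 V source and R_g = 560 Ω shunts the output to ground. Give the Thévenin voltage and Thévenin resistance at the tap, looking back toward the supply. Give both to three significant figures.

V_th = 16.0 V, R_th = 94.7 Ω

V_th is the open-circuit tap voltage: 19.2 × 560/(114 + 560) = 16.0 V.
With the supply zeroed, R_s and R_g appear in parallel from the tap: R_th = R_s‖R_g = (114 × 560)/674.0 = 94.7 Ω.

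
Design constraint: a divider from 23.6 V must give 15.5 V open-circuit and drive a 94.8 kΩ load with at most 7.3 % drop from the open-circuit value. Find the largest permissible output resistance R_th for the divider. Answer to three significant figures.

R_th ≤ 7.47 kΩ

Loading drop = R_th/(R_th + R_L) ≤ 0.0730, so R_th ≤ R_L · ε/(1−ε) = 94.8 kΩ × 0.0730/0.9270 = 7.47 kΩ.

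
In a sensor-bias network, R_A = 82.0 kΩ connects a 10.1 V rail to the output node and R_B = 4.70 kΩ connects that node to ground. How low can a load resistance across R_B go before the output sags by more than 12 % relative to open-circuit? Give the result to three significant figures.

Output resistance R_th = R_A‖R_B = (82.0 × 4.70)/86.70 = 4.445 kΩ.
The fractional drop is R_th/(R_th + R_L); requiring this ≤ 0.120 gives R_L ≥ R_th(1/0.120 − 1) = 4.445 × 7.333 = 32.6 kΩ.

R_L(min) ≈ 32.6 kΩ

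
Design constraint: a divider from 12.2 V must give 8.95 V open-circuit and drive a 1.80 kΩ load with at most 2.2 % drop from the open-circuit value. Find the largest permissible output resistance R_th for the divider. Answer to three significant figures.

Loading drop = R_th/(R_th + R_L) ≤ 0.0220, so R_th ≤ R_L · ε/(1−ε) = 1.80 kΩ × 0.0220/0.9780 = 40.5 Ω.
(Any R1, R2 with R2/(R1+R2) = 0.734 and R1‖R2 ≤ 40.5 Ω will meet the spec.)

R_th ≤ 40.5 Ω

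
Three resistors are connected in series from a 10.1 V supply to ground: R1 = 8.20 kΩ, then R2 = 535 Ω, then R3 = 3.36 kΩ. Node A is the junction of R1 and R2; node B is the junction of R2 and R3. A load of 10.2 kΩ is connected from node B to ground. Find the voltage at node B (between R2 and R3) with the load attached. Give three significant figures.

V ≈ 2.27 V

At node B, R3 is in parallel with the load: R3‖R_L = 2527 Ω.
Below node A the resistance is R2 + (R3‖R_L) = 3062 Ω, so V_A = 10.1 × 3062/11260 = 2.746 V.
Then V_B = V_A × (R3‖R_L)/(R2 + R3‖R_L) = 2.746 × 2527/3062 = 2.27 V.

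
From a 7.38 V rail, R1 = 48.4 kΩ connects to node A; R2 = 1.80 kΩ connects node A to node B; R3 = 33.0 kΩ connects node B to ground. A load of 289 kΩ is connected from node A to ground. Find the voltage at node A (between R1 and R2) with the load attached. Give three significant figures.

Below node A the series string R2+R3 = 34.80 kΩ sits in parallel with the 289 kΩ load: 31.06 kΩ.
V_A = 7.38 × 31.06/(48.4 + 31.06) = 2.88 V.

V ≈ 2.88 V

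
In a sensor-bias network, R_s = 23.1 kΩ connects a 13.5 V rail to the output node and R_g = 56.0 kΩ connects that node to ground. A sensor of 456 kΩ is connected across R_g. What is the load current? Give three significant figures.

R_g‖R_L = 49.88 kΩ; V_out = 13.5 × 49.88/72.97 = 9.227 V.
I_L = V_out / R_L = 9.227 / 456 kΩ = 0.0202 mA.

I_L ≈ 0.0202 mA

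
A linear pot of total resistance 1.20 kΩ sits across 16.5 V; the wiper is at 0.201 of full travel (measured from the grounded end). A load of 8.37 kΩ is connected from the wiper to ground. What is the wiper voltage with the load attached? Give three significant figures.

V ≈ 3.24 V

The wiper splits the pot into (1−α)R = 958.8 Ω above and αR = 241.2 Ω below.
Lower section ‖ load = 234.4 Ω.
V_wiper = 16.5 × 234.4/(958.8 + 234.4) = 3.24 V.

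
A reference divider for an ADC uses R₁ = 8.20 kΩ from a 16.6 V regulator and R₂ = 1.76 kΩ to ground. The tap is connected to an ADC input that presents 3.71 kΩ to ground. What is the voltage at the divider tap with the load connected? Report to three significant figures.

The load sits in parallel with R₂: R₂‖R_L = (1.76 × 3.71) / (1.76 + 3.71) = 1.194 kΩ.
V_out = 16.6 × 1.194 / (8.20 + 1.194) = 16.6 × 1.194/9.394 = 2.11 V.
(Unloaded it would have been 2.93 V.)

V_out ≈ 2.11 V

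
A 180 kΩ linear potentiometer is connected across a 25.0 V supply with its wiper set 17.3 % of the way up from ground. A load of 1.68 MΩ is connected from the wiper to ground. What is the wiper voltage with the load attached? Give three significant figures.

The wiper splits the pot into (1−α)R = 148.9 kΩ above and αR = 31.14 kΩ below.
Lower section ‖ load = 30.57 kΩ.
V_wiper = 25.0 × 30.57/(148.9 + 30.57) = 4.26 V.

V ≈ 4.26 V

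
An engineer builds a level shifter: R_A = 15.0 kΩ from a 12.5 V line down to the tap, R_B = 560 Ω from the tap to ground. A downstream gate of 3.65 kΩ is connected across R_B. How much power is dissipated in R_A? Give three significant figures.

P ≈ 9.77 mW

Total resistance from the source is R_A + (R_B‖R_L) = 15490 Ω, so I = 12.5/15490 Ω = 0.8072 mA.
P = I²·R_A = (0.8072 mA)² × 15.0 kΩ = 9.77 mW.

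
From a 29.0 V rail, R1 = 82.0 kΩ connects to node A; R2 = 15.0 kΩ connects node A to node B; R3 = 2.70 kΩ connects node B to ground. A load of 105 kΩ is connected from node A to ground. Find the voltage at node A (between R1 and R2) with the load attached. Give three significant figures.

Below node A the series string R2+R3 = 17.70 kΩ sits in parallel with the 105 kΩ load: 15.15 kΩ.
V_A = 29.0 × 15.15/(82.0 + 15.15) = 4.52 V.

V ≈ 4.52 V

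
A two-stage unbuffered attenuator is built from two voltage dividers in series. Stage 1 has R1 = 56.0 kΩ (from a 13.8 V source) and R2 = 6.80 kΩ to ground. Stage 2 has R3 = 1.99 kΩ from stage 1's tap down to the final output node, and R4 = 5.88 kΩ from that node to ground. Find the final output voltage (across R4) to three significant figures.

V_out ≈ 0.631 V

Stage 2 presents R3+R4 = 7.870 kΩ as a load on stage 1's tap.
Stage 1's lower leg becomes R2‖(R3+R4) = 3.648 kΩ, so V_mid = 13.8 × 3.648/59.65 = 0.8440 V.
Stage 2 is itself unloaded: V_out = V_mid × R4/(R3+R4) = 0.8440 × 5.88/7.870 = 0.631 V.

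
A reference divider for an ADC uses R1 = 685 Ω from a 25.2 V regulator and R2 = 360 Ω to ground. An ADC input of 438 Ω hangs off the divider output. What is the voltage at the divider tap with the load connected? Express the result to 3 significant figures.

V_out ≈ 5.64 V

The load sits in parallel with R2: R2‖R_L = (360 × 438) / (360 + 438) = 197.6 Ω.
V_out = 25.2 × 197.6 / (685 + 197.6) = 25.2 × 197.6/882.6 = 5.64 V.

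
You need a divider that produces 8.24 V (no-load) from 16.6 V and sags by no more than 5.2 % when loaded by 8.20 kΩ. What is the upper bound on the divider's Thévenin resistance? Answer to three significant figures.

Loading drop = R_th/(R_th + R_L) ≤ 0.0520, so R_th ≤ R_L · ε/(1−ε) = 8.20 kΩ × 0.0520/0.9480 = 450 Ω.
(Any R1, R2 with R2/(R1+R2) = 0.496 and R1‖R2 ≤ 450 Ω will meet the spec.)

R_th ≤ 450 Ω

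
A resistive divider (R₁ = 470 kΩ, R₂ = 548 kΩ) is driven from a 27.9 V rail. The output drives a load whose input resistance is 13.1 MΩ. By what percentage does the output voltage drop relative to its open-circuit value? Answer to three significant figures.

1.89 %

The divider's output (Thévenin) resistance is R₁‖R₂ = 253.0 kΩ.
Fractional drop under load = R_th/(R_th + R_L) = 253.0 / (253.0 + 13100) = 0.01895.
So the output falls by 1.89 %.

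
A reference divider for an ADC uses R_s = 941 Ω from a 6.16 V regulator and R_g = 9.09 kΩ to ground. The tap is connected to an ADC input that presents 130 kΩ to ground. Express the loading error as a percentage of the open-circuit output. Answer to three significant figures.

The divider's output (Thévenin) resistance is R_s‖R_g = 852.7 Ω.
Fractional drop under load = R_th/(R_th + R_L) = 852.7 / (852.7 + 130000) = 0.006517.
So the output falls by 0.652 %.

0.652 %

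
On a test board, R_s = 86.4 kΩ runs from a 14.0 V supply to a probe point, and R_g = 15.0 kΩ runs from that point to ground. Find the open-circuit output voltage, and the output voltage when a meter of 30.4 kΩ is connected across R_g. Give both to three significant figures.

Open-circuit: V = 14.0 × 15.0/(86.4 + 15.0) = 2.07 V.
With the load, R_g becomes R_g‖R_L = 10.04 kΩ, so V = 14.0 × 10.04/96.44 = 1.46 V.

Unloaded: 2.07 V; loaded: 1.46 V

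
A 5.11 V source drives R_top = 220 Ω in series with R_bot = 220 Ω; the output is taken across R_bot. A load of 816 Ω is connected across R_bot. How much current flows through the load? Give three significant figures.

I_L ≈ 2.76 mA

R_bot‖R_L = 173.3 Ω; V_out = 5.11 × 173.3/393.3 = 2.251 V.
I_L = V_out / R_L = 2.251 / 816 Ω = 2.76 mA.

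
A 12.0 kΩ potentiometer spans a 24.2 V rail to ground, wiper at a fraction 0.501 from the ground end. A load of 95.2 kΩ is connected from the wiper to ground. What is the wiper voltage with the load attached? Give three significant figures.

V ≈ 11.8 V

The wiper splits the pot into (1−α)R = 5.988 kΩ above and αR = 6.012 kΩ below.
Lower section ‖ load = 5.655 kΩ.
V_wiper = 24.2 × 5.655/(5.988 + 5.655) = 11.8 V.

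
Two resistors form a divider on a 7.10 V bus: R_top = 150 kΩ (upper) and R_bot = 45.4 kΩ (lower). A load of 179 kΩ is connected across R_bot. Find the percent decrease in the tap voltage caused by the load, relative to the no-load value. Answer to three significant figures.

16.3 %

The divider's output (Thévenin) resistance is R_top‖R_bot = 34.85 kΩ.
Fractional drop under load = R_th/(R_th + R_L) = 34.85 / (34.85 + 179) = 0.1630.
So the output falls by 16.3 %.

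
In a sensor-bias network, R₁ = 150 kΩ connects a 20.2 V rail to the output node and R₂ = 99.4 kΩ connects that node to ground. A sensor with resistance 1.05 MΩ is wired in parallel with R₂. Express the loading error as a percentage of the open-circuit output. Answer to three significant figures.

The divider's output (Thévenin) resistance is R₁‖R₂ = 59.78 kΩ.
Fractional drop under load = R_th/(R_th + R_L) = 59.78 / (59.78 + 1050) = 0.05387.
So the output falls by 5.39 %.

5.39 %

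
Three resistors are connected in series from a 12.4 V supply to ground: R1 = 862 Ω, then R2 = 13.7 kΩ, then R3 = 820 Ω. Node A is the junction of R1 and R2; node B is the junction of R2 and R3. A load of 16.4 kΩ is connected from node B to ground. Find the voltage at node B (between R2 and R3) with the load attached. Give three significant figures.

V ≈ 0.631 V

At node B, R3 is in parallel with the load: R3‖R_L = 781.0 Ω.
Below node A the resistance is R2 + (R3‖R_L) = 14480 Ω, so V_A = 12.4 × 14480/15340 = 11.70 V.
Then V_B = V_A × (R3‖R_L)/(R2 + R3‖R_L) = 11.70 × 781.0/14480 = 0.631 V.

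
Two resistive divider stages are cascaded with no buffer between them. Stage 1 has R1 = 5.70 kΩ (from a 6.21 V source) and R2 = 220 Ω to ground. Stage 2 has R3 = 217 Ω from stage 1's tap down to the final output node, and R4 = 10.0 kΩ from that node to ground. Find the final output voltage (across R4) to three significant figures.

V_out ≈ 0.221 V

Stage 2 presents R3+R4 = 10220 Ω as a load on stage 1's tap.
Stage 1's lower leg becomes R2‖(R3+R4) = 215.4 Ω, so V_mid = 6.21 × 215.4/5915 = 0.2261 V.
Stage 2 is itself unloaded: V_out = V_mid × R4/(R3+R4) = 0.2261 × 10000/10220 = 0.221 V.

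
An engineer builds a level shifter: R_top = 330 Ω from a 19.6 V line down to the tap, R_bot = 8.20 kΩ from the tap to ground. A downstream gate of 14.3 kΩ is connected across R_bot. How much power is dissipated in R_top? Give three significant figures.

P ≈ 4.13 mW

Total resistance from the source is R_top + (R_bot‖R_L) = 5542 Ω, so I = 19.6/5542 Ω = 3.537 mA.
P = I²·R_top = (3.537 mA)² × 330 Ω = 4.13 mW.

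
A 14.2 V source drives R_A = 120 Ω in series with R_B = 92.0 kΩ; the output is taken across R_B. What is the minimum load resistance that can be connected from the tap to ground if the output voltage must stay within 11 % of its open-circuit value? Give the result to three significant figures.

Output resistance R_th = R_A‖R_B = (120 × 92000)/92120 = 119.8 Ω.
The fractional drop is R_th/(R_th + R_L); requiring this ≤ 0.110 gives R_L ≥ R_th(1/0.110 − 1) = 119.8 × 8.091 = 970 Ω.

R_L(min) ≈ 970 Ω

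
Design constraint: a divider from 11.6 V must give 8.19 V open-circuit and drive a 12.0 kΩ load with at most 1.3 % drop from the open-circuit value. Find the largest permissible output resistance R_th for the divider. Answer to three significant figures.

R_th ≤ 158 Ω

Loading drop = R_th/(R_th + R_L) ≤ 0.0130, so R_th ≤ R_L · ε/(1−ε) = 12.0 kΩ × 0.0130/0.9870 = 158 Ω.
(Any R1, R2 with R2/(R1+R2) = 0.706 and R1‖R2 ≤ 158 Ω will meet the spec.)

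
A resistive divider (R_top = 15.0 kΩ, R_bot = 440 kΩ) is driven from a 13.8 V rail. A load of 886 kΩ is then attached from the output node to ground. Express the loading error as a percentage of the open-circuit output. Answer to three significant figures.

The divider's output (Thévenin) resistance is R_top‖R_bot = 14.51 kΩ.
Fractional drop under load = R_th/(R_th + R_L) = 14.51 / (14.51 + 886) = 0.01611.
So the output falls by 1.61 %.

1.61 %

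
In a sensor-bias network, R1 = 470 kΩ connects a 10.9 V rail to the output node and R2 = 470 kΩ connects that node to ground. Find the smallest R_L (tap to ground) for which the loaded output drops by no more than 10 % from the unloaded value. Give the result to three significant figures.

Output resistance R_th = R1‖R2 = (470 × 470)/940.0 = 235.0 kΩ.
The fractional drop is R_th/(R_th + R_L); requiring this ≤ 0.100 gives R_L ≥ R_th(1/0.100 − 1) = 235.0 × 9.000 = 2.12 MΩ.

R_L(min) ≈ 2.12 MΩ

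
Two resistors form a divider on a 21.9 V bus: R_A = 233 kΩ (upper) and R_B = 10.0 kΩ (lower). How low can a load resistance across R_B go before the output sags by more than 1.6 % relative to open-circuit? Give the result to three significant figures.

Output resistance R_th = R_A‖R_B = (233 × 10.0)/243.0 = 9.588 kΩ.
The fractional drop is R_th/(R_th + R_L); requiring this ≤ 0.0160 gives R_L ≥ R_th(1/0.0160 − 1) = 9.588 × 61.50 = 590 kΩ.

R_L(min) ≈ 590 kΩ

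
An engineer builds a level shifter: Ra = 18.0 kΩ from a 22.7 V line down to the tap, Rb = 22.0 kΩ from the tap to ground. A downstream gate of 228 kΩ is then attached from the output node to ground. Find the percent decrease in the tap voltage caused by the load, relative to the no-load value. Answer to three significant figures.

4.16 %

The divider's output (Thévenin) resistance is Ra‖Rb = 9.900 kΩ.
Fractional drop under load = R_th/(R_th + R_L) = 9.900 / (9.900 + 228) = 0.04161.
So the output falls by 4.16 %.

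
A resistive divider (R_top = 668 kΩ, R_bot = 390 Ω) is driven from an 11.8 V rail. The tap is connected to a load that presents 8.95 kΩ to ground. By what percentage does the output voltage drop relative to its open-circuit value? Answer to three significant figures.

The divider's output (Thévenin) resistance is R_top‖R_bot = 389.8 Ω.
Fractional drop under load = R_th/(R_th + R_L) = 389.8 / (389.8 + 8950) = 0.04173.
So the output falls by 4.17 %.

4.17 %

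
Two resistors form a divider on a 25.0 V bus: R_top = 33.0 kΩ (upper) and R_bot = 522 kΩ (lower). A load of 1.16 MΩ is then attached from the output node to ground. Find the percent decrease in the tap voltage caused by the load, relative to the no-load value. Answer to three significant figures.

2.61 %

The divider's output (Thévenin) resistance is R_top‖R_bot = 31.04 kΩ.
Fractional drop under load = R_th/(R_th + R_L) = 31.04 / (31.04 + 1160) = 0.02606.
So the output falls by 2.61 %.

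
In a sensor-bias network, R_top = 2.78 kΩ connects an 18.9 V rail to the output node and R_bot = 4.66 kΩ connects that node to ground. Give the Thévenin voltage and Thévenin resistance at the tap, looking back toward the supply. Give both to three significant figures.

V_th is the open-circuit tap voltage: 18.9 × 4.66/(2.78 + 4.66) = 11.8 V.
With the supply zeroed, R_top and R_bot appear in parallel from the tap: R_th = R_top‖R_bot = (2.78 × 4.66)/7.440 = 1.74 kΩ.

V_th = 11.8 V, R_th = 1.74 kΩ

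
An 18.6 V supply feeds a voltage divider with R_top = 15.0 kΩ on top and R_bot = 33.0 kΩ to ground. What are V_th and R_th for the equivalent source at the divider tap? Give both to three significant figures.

V_th = 12.8 V, R_th = 10.3 kΩ

V_th is the open-circuit tap voltage: 18.6 × 33.0/(15.0 + 33.0) = 12.8 V.
With the supply zeroed, R_top and R_bot appear in parallel from the tap: R_th = R_top‖R_bot = (15.0 × 33.0)/48.00 = 10.3 kΩ.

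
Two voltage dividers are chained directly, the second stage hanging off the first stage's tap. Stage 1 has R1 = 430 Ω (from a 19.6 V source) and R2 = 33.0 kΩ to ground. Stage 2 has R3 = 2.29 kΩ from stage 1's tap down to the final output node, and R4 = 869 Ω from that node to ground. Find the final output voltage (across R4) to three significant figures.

V_out ≈ 4.69 V

Stage 2 presents R3+R4 = 3159 Ω as a load on stage 1's tap.
Stage 1's lower leg becomes R2‖(R3+R4) = 2883 Ω, so V_mid = 19.6 × 2883/3313 = 17.06 V.
Stage 2 is itself unloaded: V_out = V_mid × R4/(R3+R4) = 17.06 × 869/3159 = 4.69 V.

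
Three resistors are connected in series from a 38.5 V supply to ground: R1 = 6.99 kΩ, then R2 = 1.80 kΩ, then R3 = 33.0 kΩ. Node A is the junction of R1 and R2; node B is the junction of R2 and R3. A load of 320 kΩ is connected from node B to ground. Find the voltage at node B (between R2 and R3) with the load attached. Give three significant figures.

At node B, R3 is in parallel with the load: R3‖R_L = 29.92 kΩ.
Below node A the resistance is R2 + (R3‖R_L) = 31.72 kΩ, so V_A = 38.5 × 31.72/38.71 = 31.55 V.
Then V_B = V_A × (R3‖R_L)/(R2 + R3‖R_L) = 31.55 × 29.92/31.72 = 29.8 V.

V ≈ 29.8 V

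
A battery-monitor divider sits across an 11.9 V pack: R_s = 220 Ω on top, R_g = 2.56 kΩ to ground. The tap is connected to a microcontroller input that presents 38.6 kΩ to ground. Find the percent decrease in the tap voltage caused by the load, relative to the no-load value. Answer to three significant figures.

The divider's output (Thévenin) resistance is R_s‖R_g = 202.6 Ω.
Fractional drop under load = R_th/(R_th + R_L) = 202.6 / (202.6 + 38600) = 0.005221.
So the output falls by 0.522 %.

0.522 %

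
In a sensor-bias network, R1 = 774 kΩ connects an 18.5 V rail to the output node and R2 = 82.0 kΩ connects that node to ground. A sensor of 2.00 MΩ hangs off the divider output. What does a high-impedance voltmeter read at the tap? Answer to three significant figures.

V_out ≈ 1.71 V

The load sits in parallel with R2: R2‖R_L = (82.0 × 2000) / (82.0 + 2000) = 78.77 kΩ.
V_out = 18.5 × 78.77 / (774 + 78.77) = 18.5 × 78.77/852.8 = 1.71 V.
(Unloaded it would have been 1.77 V.)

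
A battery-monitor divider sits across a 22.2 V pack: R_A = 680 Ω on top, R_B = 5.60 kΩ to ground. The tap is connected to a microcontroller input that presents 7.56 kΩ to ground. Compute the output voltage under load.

The load sits in parallel with R_B: R_B‖R_L = (5600 × 7560) / (5600 + 7560) = 3217 Ω.
V_out = 22.2 × 3217 / (680 + 3217) = 22.2 × 3217/3897 = 18.3 V.

V_out ≈ 18.3 V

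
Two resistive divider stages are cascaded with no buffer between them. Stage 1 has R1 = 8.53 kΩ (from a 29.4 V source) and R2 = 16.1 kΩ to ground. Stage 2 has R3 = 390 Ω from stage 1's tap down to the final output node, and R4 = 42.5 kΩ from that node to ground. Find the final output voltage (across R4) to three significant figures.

Stage 2 presents R3+R4 = 42890 Ω as a load on stage 1's tap.
Stage 1's lower leg becomes R2‖(R3+R4) = 11710 Ω, so V_mid = 29.4 × 11710/20240 = 17.01 V.
Stage 2 is itself unloaded: V_out = V_mid × R4/(R3+R4) = 17.01 × 42500/42890 = 16.9 V.

V_out ≈ 16.9 V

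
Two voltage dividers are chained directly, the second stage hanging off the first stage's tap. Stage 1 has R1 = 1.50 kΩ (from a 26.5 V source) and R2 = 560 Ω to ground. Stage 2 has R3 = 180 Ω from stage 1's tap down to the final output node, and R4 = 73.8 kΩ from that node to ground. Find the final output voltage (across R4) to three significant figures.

V_out ≈ 7.15 V

Stage 2 presents R3+R4 = 73980 Ω as a load on stage 1's tap.
Stage 1's lower leg becomes R2‖(R3+R4) = 555.8 Ω, so V_mid = 26.5 × 555.8/2056 = 7.164 V.
Stage 2 is itself unloaded: V_out = V_mid × R4/(R3+R4) = 7.164 × 73800/73980 = 7.15 V.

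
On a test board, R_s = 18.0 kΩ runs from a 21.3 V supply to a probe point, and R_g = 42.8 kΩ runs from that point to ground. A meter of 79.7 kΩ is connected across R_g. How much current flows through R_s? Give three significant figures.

R_g‖R_L = 27.85 kΩ, so the source sees R_s + R_g‖R_L = 45.85 kΩ.
I = 21.3 V / 45.85 kΩ = 0.465 mA.

I ≈ 0.465 mA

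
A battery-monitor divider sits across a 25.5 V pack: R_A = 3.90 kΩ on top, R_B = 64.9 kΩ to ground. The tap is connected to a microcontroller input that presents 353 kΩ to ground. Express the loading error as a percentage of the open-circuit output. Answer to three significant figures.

The divider's output (Thévenin) resistance is R_A‖R_B = 3.679 kΩ.
Fractional drop under load = R_th/(R_th + R_L) = 3.679 / (3.679 + 353) = 0.01031.
So the output falls by 1.03 %.

1.03 %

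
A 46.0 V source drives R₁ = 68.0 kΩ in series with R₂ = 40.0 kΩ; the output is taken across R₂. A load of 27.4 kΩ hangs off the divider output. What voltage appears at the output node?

The load sits in parallel with R₂: R₂‖R_L = (40.0 × 27.4) / (40.0 + 27.4) = 16.26 kΩ.
V_out = 46.0 × 16.26 / (68.0 + 16.26) = 46.0 × 16.26/84.26 = 8.88 V.

V_out ≈ 8.88 V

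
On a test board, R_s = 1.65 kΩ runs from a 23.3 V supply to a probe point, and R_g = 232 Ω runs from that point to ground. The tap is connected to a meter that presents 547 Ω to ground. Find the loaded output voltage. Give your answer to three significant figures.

The load sits in parallel with R_g: R_g‖R_L = (232 × 547) / (232 + 547) = 162.9 Ω.
V_out = 23.3 × 162.9 / (1650 + 162.9) = 23.3 × 162.9/1813 = 2.09 V.

V_out ≈ 2.09 V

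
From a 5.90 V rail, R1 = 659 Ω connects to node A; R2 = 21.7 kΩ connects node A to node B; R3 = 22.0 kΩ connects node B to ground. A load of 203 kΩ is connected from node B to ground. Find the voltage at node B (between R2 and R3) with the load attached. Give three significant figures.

At node B, R3 is in parallel with the load: R3‖R_L = 19850 Ω.
Below node A the resistance is R2 + (R3‖R_L) = 41550 Ω, so V_A = 5.90 × 41550/42210 = 5.808 V.
Then V_B = V_A × (R3‖R_L)/(R2 + R3‖R_L) = 5.808 × 19850/41550 = 2.77 V.

V ≈ 2.77 V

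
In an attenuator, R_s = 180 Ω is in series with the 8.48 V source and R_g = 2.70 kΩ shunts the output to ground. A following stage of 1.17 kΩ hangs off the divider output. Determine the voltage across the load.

V_out ≈ 6.95 V

The load sits in parallel with R_g: R_g‖R_L = (2700 × 1170) / (2700 + 1170) = 816.3 Ω.
V_out = 8.48 × 816.3 / (180 + 816.3) = 8.48 × 816.3/996.3 = 6.95 V.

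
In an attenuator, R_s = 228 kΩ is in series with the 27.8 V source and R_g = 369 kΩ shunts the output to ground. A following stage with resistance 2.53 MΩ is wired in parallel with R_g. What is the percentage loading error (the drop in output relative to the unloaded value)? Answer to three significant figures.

5.28 %

The divider's output (Thévenin) resistance is R_s‖R_g = 140.9 kΩ.
Fractional drop under load = R_th/(R_th + R_L) = 140.9 / (140.9 + 2530) = 0.05276.
So the output falls by 5.28 %.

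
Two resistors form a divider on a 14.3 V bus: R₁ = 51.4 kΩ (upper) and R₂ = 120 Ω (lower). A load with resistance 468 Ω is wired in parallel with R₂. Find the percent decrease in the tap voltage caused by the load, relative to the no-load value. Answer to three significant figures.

20.4 %

Unloaded V = 14.3 × 120/51520 = 0.03331 V.
Loaded: R₂‖R_L = 95.51 Ω, giving V = 14.3 × 95.51/51500 = 0.02652 V.
Drop = (0.03331 − 0.02652) / 0.03331 = 20.4 %.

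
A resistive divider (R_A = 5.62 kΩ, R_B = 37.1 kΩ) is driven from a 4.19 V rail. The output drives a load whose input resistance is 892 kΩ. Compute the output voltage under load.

The load sits in parallel with R_B: R_B‖R_L = (37.1 × 892) / (37.1 + 892) = 35.62 kΩ.
V_out = 4.19 × 35.62 / (5.62 + 35.62) = 4.19 × 35.62/41.24 = 3.62 V.

V_out ≈ 3.62 V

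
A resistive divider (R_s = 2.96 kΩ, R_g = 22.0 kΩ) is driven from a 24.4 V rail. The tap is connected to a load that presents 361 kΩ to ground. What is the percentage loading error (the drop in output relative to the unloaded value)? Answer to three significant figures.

0.718 %

The divider's output (Thévenin) resistance is R_s‖R_g = 2.609 kΩ.
Fractional drop under load = R_th/(R_th + R_L) = 2.609 / (2.609 + 361) = 0.007175.
So the output falls by 0.718 %.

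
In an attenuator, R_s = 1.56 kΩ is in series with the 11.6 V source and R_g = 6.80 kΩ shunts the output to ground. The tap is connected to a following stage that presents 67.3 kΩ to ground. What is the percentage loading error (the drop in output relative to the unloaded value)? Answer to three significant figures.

1.85 %

The divider's output (Thévenin) resistance is R_s‖R_g = 1.269 kΩ.
Fractional drop under load = R_th/(R_th + R_L) = 1.269 / (1.269 + 67.3) = 0.01851.
So the output falls by 1.85 %.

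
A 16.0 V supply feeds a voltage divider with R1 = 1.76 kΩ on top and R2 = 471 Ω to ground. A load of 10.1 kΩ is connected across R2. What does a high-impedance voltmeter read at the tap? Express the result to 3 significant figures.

V_out ≈ 3.26 V

The load sits in parallel with R2: R2‖R_L = (471 × 10100) / (471 + 10100) = 450.0 Ω.
V_out = 16.0 × 450.0 / (1760 + 450.0) = 16.0 × 450.0/2210 = 3.26 V.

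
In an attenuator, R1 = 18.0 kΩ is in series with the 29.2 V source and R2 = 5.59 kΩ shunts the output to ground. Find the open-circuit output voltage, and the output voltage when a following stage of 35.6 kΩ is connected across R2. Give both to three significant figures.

Unloaded: 6.92 V; loaded: 6.18 V

Open-circuit: V = 29.2 × 5.59/(18.0 + 5.59) = 6.92 V.
With the load, R2 becomes R2‖R_L = 4.831 kΩ, so V = 29.2 × 4.831/22.83 = 6.18 V.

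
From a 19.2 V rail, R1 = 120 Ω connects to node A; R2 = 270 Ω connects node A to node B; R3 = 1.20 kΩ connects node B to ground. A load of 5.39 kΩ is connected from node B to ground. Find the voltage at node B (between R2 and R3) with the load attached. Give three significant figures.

At node B, R3 is in parallel with the load: R3‖R_L = 981.5 Ω.
Below node A the resistance is R2 + (R3‖R_L) = 1251 Ω, so V_A = 19.2 × 1251/1371 = 17.52 V.
Then V_B = V_A × (R3‖R_L)/(R2 + R3‖R_L) = 17.52 × 981.5/1251 = 13.7 V.

V ≈ 13.7 V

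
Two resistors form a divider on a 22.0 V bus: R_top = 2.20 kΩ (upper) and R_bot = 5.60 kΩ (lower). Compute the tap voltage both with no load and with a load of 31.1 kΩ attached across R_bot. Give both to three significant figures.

Open-circuit: V = 22.0 × 5.60/(2.20 + 5.60) = 15.8 V.
With the load, R_bot becomes R_bot‖R_L = 4.746 kΩ, so V = 22.0 × 4.746/6.946 = 15.0 V.

Unloaded: 15.8 V; loaded: 15.0 V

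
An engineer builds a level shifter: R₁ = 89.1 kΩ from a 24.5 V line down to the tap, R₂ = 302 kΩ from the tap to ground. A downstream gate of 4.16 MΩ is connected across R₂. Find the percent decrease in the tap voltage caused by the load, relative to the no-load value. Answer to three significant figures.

1.63 %

The divider's output (Thévenin) resistance is R₁‖R₂ = 68.80 kΩ.
Fractional drop under load = R_th/(R_th + R_L) = 68.80 / (68.80 + 4160) = 0.01627.
So the output falls by 1.63 %.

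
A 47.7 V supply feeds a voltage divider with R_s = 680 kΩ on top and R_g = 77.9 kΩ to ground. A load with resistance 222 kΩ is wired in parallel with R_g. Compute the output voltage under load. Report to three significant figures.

V_out ≈ 3.73 V

The load sits in parallel with R_g: R_g‖R_L = (77.9 × 222) / (77.9 + 222) = 57.67 kΩ.
V_out = 47.7 × 57.67 / (680 + 57.67) = 47.7 × 57.67/737.7 = 3.73 V.
(Unloaded it would have been 4.90 V.)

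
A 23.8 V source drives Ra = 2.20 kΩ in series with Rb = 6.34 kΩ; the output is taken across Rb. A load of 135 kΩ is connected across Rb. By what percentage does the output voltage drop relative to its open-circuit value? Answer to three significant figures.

The divider's output (Thévenin) resistance is Ra‖Rb = 1.633 kΩ.
Fractional drop under load = R_th/(R_th + R_L) = 1.633 / (1.633 + 135) = 0.01195.
So the output falls by 1.20 %.

1.20 %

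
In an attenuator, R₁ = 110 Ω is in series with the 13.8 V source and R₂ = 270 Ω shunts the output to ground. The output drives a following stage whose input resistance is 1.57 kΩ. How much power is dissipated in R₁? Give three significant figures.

P ≈ 181 mW

Total resistance from the source is R₁ + (R₂‖R_L) = 340.4 Ω, so I = 13.8/340.4 Ω = 40.54 mA.
P = I²·R₁ = (40.54 mA)² × 110 Ω = 181 mW.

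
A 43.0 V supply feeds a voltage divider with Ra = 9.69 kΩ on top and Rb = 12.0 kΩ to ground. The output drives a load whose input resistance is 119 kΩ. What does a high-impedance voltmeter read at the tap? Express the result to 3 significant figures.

The load sits in parallel with Rb: Rb‖R_L = (12.0 × 119) / (12.0 + 119) = 10.90 kΩ.
V_out = 43.0 × 10.90 / (9.69 + 10.90) = 43.0 × 10.90/20.59 = 22.8 V.

V_out ≈ 22.8 V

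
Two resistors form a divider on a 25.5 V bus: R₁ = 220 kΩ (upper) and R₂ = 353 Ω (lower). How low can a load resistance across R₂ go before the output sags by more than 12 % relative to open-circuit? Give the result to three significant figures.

Output resistance R_th = R₁‖R₂ = (220000 × 353)/220400 = 352.4 Ω.
The fractional drop is R_th/(R_th + R_L); requiring this ≤ 0.120 gives R_L ≥ R_th(1/0.120 − 1) = 352.4 × 7.333 = 2.58 kΩ.

R_L(min) ≈ 2.58 kΩ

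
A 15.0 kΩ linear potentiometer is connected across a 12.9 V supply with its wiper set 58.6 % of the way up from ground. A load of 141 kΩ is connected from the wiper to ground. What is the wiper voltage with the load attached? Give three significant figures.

V ≈ 7.37 V

The wiper splits the pot into (1−α)R = 6.210 kΩ above and αR = 8.790 kΩ below.
Lower section ‖ load = 8.274 kΩ.
V_wiper = 12.9 × 8.274/(6.210 + 8.274) = 7.37 V.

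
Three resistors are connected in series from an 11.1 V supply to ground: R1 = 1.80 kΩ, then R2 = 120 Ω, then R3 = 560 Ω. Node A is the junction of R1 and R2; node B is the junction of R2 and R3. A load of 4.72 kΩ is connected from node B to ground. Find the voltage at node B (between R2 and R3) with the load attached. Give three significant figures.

At node B, R3 is in parallel with the load: R3‖R_L = 500.6 Ω.
Below node A the resistance is R2 + (R3‖R_L) = 620.6 Ω, so V_A = 11.1 × 620.6/2421 = 2.846 V.
Then V_B = V_A × (R3‖R_L)/(R2 + R3‖R_L) = 2.846 × 500.6/620.6 = 2.30 V.

V ≈ 2.30 V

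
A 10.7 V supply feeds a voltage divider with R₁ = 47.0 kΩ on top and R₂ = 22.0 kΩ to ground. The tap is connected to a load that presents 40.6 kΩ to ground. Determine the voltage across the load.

V_out ≈ 2.49 V

The load sits in parallel with R₂: R₂‖R_L = (22.0 × 40.6) / (22.0 + 40.6) = 14.27 kΩ.
V_out = 10.7 × 14.27 / (47.0 + 14.27) = 10.7 × 14.27/61.27 = 2.49 V.
(Unloaded it would have been 3.41 V.)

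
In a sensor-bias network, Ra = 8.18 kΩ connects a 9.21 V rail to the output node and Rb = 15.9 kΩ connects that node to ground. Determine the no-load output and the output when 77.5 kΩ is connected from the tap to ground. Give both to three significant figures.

Open-circuit: V = 9.21 × 15.9/(8.18 + 15.9) = 6.08 V.
With the load, Rb becomes Rb‖R_L = 13.19 kΩ, so V = 9.21 × 13.19/21.37 = 5.69 V.

Unloaded: 6.08 V; loaded: 5.69 V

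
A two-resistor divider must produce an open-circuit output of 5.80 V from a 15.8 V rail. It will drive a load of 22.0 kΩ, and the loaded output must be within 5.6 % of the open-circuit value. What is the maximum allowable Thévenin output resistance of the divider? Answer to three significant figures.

Loading drop = R_th/(R_th + R_L) ≤ 0.0560, so R_th ≤ R_L · ε/(1−ε) = 22.0 kΩ × 0.0560/0.9440 = 1.31 kΩ.
(Any R1, R2 with R2/(R1+R2) = 0.367 and R1‖R2 ≤ 1.31 kΩ will meet the spec.)

R_th ≤ 1.31 kΩ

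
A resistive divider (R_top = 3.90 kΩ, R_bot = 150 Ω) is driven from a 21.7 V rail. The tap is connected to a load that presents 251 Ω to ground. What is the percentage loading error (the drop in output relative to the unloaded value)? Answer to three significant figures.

Unloaded V = 21.7 × 150/4050 = 0.8037 V.
Loaded: R_bot‖R_L = 93.89 Ω, giving V = 21.7 × 93.89/3994 = 0.5101 V.
Drop = (0.8037 − 0.5101) / 0.8037 = 36.5 %.

36.5 %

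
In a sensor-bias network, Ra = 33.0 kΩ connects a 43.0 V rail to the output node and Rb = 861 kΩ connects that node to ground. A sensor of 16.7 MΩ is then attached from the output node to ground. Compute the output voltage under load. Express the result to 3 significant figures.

V_out ≈ 41.3 V

The load sits in parallel with Rb: Rb‖R_L = (861 × 16700) / (861 + 16700) = 818.8 kΩ.
V_out = 43.0 × 818.8 / (33.0 + 818.8) = 43.0 × 818.8/851.8 = 41.3 V.
(Unloaded it would have been 41.4 V.)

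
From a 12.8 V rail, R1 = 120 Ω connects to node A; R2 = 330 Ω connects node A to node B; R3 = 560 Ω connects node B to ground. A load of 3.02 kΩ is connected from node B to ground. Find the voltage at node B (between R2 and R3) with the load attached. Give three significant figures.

V ≈ 6.56 V

At node B, R3 is in parallel with the load: R3‖R_L = 472.4 Ω.
Below node A the resistance is R2 + (R3‖R_L) = 802.4 Ω, so V_A = 12.8 × 802.4/922.4 = 11.13 V.
Then V_B = V_A × (R3‖R_L)/(R2 + R3‖R_L) = 11.13 × 472.4/802.4 = 6.56 V.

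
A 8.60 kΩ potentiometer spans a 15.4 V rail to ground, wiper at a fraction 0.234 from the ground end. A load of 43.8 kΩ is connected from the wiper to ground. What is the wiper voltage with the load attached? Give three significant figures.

V ≈ 3.48 V

The wiper splits the pot into (1−α)R = 6.588 kΩ above and αR = 2.012 kΩ below.
Lower section ‖ load = 1.924 kΩ.
V_wiper = 15.4 × 1.924/(6.588 + 1.924) = 3.48 V.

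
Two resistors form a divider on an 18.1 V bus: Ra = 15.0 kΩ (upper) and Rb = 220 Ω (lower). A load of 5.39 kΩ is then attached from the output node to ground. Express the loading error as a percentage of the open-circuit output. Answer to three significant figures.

The divider's output (Thévenin) resistance is Ra‖Rb = 216.8 Ω.
Fractional drop under load = R_th/(R_th + R_L) = 216.8 / (216.8 + 5390) = 0.03867.
So the output falls by 3.87 %.

3.87 %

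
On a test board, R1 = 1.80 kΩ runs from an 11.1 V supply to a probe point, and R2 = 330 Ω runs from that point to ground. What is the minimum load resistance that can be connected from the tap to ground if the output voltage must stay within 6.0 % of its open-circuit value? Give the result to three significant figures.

Output resistance R_th = R1‖R2 = (1800 × 330)/2130 = 278.9 Ω.
The fractional drop is R_th/(R_th + R_L); requiring this ≤ 0.0600 gives R_L ≥ R_th(1/0.0600 − 1) = 278.9 × 15.67 = 4.37 kΩ.

R_L(min) ≈ 4.37 kΩ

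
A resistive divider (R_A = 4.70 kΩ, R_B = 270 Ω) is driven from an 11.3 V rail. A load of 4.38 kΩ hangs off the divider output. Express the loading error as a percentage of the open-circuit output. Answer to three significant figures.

5.51 %

The divider's output (Thévenin) resistance is R_A‖R_B = 255.3 Ω.
Fractional drop under load = R_th/(R_th + R_L) = 255.3 / (255.3 + 4380) = 0.05508.
So the output falls by 5.51 %.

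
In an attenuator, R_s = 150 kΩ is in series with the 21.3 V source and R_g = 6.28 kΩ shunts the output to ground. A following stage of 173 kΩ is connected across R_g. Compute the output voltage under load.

V_out ≈ 0.827 V

The load sits in parallel with R_g: R_g‖R_L = (6.28 × 173) / (6.28 + 173) = 6.060 kΩ.
V_out = 21.3 × 6.060 / (150 + 6.060) = 21.3 × 6.060/156.1 = 0.827 V.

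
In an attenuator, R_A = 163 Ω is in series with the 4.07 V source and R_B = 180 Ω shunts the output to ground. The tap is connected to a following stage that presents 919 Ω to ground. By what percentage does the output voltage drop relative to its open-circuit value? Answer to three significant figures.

The divider's output (Thévenin) resistance is R_A‖R_B = 85.54 Ω.
Fractional drop under load = R_th/(R_th + R_L) = 85.54 / (85.54 + 919) = 0.08515.
So the output falls by 8.52 %.

8.52 %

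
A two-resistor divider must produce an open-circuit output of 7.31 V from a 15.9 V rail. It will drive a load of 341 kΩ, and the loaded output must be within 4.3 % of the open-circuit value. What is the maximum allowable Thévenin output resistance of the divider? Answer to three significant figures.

R_th ≤ 15.3 kΩ

Loading drop = R_th/(R_th + R_L) ≤ 0.0430, so R_th ≤ R_L · ε/(1−ε) = 341 kΩ × 0.0430/0.9570 = 15.3 kΩ.
(Any R1, R2 with R2/(R1+R2) = 0.460 and R1‖R2 ≤ 15.3 kΩ will meet the spec.)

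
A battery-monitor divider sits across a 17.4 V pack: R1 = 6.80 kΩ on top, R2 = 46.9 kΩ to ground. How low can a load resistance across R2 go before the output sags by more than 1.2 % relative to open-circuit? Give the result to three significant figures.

R_L(min) ≈ 489 kΩ

Output resistance R_th = R1‖R2 = (6.80 × 46.9)/53.70 = 5.939 kΩ.
The fractional drop is R_th/(R_th + R_L); requiring this ≤ 0.0120 gives R_L ≥ R_th(1/0.0120 − 1) = 5.939 × 82.33 = 489 kΩ.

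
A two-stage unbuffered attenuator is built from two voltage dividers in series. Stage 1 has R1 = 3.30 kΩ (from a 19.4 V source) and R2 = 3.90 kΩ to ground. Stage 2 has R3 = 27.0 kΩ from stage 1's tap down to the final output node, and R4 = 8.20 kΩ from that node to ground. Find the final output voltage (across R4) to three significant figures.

Stage 2 presents R3+R4 = 35.20 kΩ as a load on stage 1's tap.
Stage 1's lower leg becomes R2‖(R3+R4) = 3.511 kΩ, so V_mid = 19.4 × 3.511/6.811 = 10.00 V.
Stage 2 is itself unloaded: V_out = V_mid × R4/(R3+R4) = 10.00 × 8.20/35.20 = 2.33 V.

V_out ≈ 2.33 V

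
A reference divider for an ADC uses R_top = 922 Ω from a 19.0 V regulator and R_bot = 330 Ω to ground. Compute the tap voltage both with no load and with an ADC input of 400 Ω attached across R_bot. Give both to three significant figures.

Open-circuit: V = 19.0 × 330/(922 + 330) = 5.01 V.
With the load, R_bot becomes R_bot‖R_L = 180.8 Ω, so V = 19.0 × 180.8/1103 = 3.12 V.

Unloaded: 5.01 V; loaded: 3.12 V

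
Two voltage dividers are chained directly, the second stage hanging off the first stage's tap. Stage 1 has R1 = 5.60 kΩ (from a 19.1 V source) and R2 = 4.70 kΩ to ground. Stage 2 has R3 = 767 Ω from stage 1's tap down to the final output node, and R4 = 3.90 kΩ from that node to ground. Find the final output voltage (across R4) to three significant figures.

Stage 2 presents R3+R4 = 4667 Ω as a load on stage 1's tap.
Stage 1's lower leg becomes R2‖(R3+R4) = 2342 Ω, so V_mid = 19.1 × 2342/7942 = 5.632 V.
Stage 2 is itself unloaded: V_out = V_mid × R4/(R3+R4) = 5.632 × 3900/4667 = 4.71 V.

V_out ≈ 4.71 V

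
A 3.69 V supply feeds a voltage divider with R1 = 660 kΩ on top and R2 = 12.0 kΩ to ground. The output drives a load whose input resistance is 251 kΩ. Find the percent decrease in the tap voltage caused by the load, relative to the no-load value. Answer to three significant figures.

The divider's output (Thévenin) resistance is R1‖R2 = 11.79 kΩ.
Fractional drop under load = R_th/(R_th + R_L) = 11.79 / (11.79 + 251) = 0.04485.
So the output falls by 4.48 %.

4.48 %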